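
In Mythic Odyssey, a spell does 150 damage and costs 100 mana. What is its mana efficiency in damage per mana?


Efficiency = damage / mana
= 150 / 100
= 1.50

1.50 dmg/mana


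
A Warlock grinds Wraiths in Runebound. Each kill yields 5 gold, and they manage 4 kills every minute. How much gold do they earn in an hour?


Gold per minute = 5 * 4 = 20
Gold per hour = 20 * 60 = 1200

1200 gold/hour


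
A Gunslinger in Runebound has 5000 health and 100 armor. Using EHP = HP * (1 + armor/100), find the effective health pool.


EHP = 5000 * (1 + 100/100)
= 5000 * (1 + 1.0)
= 5000 * 2.0
= 10000.0

10000.0 EHP


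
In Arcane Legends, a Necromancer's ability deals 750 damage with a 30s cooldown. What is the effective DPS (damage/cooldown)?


DPS = damage / cooldown
= 750 / 30
= 25.00

25.00 DPS


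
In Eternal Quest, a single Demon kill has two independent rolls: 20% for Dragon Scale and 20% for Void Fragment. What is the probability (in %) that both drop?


For independent events, P(both) = P(A) * P(B)
= 20% * 20%
= 400 / 100 %
= 4.0%

4.0%


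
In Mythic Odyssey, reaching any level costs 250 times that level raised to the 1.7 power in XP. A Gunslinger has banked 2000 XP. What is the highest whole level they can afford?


XP = 250 * level^1.7, so level = (XP / 250)^(1/1.7)
= (2000 / 250)^(1/1.7)
= 8.0^0.5882
= 3.398
Floor: level = 3

level 3


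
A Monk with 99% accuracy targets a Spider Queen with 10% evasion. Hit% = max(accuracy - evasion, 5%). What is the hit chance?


accuracy - evasion = 99 - 10 = 89
Apply floor: max(89, 5) = 89
Hit chance = 89%

89%


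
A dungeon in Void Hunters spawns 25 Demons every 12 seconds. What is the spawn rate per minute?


Spawns per minute = count * (60 / interval)
= 25 * (60 / 12)
= 25 * 5.0
= 125.0

125.0 per minute


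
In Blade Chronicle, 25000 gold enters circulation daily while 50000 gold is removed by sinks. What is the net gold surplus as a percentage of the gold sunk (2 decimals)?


Net gold = 25000 - 50000 = -25000
Inflation rate = net / sunk * 100 = -25000 / 50000 * 100
= -0.5 * 100
= -50.00%

-50.00%


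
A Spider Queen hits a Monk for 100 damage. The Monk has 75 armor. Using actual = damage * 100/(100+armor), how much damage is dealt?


actual = 100 * 100 / (100 + 75)
= 100 * 100 / 175
= 10000 / 175
= 57.14

57.14 damage


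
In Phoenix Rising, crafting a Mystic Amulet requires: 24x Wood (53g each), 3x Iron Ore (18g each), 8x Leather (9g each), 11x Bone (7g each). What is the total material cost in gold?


Cost breakdown:
  Wood: 24 * 53 = 1272
  Iron Ore: 3 * 18 = 54
  Leather: 8 * 9 = 72
  Bone: 11 * 7 = 77
Total = 1272 + 54 + 72 + 77 = 1475

1475 gold


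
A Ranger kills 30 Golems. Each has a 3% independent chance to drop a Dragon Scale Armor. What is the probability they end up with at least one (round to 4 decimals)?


P(at least one) = 1 - P(none) = 1 - (1-p)^n
p = 3/100 = 0.03
1 - p = 0.97
(1 - p)^30 = 0.97^30 = 0.401007
P(at least one) = 1 - 0.401007 = 0.5990

0.5990


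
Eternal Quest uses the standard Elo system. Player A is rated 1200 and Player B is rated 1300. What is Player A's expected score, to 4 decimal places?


Elo expected score: Ea = 1/(1 + 10^((Rb-Ra)/400))
Rb - Ra = 1300 - 1200 = 100
(Rb-Ra)/400 = 100/400 = 0.25
10^0.25 = 1.778279
Ea = 1/(1 + 1.778279) = 1/2.778279 = 0.3599

0.3599


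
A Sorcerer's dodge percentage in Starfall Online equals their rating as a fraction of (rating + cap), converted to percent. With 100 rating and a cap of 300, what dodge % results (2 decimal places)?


dodge% = 100 / (100 + 300) * 100
= 100 / 400 * 100
= 0.25 * 100
= 25.00%

25.00%


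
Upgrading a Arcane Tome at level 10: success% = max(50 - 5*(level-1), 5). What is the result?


raw_rate = 50 - 5 * (10 - 1)
= 50 - 5 * 9
= 50 - 45
= 5
Apply floor: max(5, 5) = 5%

5%


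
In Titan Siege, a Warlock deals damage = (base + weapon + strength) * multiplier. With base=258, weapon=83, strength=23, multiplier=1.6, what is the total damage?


Sum base + weapon + str = 258 + 83 + 23 = 364
Multiply by 1.6:
364 * 1.6 = 582.4

582.4 damage


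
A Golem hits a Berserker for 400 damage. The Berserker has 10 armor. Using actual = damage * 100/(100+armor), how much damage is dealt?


actual = 400 * 100 / (100 + 10)
= 400 * 100 / 110
= 40000 / 110
= 363.64

363.64 damage


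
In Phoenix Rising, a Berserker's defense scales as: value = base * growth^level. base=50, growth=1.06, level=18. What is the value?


value = base * growth^level
= 50 * 1.06^18
= 50 * 2.854339
= 142.72

142.72 defense


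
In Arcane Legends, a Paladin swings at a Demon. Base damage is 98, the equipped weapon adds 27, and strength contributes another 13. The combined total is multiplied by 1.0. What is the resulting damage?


Sum base + weapon + str = 98 + 27 + 13 = 138
Multiply by 1.0:
138 * 1.0 = 138.0

138.0 damage


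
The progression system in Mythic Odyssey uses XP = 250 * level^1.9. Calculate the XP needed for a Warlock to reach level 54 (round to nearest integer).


XP = 250 * level^1.9
Substitute level = 54:
XP = 250 * 54^1.9
= 250 * 1956.8077
= 489202

489202 XP


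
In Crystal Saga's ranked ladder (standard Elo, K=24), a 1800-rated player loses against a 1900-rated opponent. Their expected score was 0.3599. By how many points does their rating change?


Elo update: delta = K * (S - Ea), where S = 0 (loses)
S - Ea = 0 - 0.3599 = -0.3599
Rating change = 24 * -0.3599
= -8.64

-8.64 rating points


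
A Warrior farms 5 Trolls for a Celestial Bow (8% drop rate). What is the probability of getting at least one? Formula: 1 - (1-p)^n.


P(at least one) = 1 - P(none) = 1 - (1-p)^n
p = 8/100 = 0.08
1 - p = 0.92
(1 - p)^5 = 0.92^5 = 0.659082
P(at least one) = 1 - 0.659082 = 0.3409

0.3409


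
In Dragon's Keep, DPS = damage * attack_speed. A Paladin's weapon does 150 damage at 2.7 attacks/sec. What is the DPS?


DPS = damage * attack_speed
= 150 * 2.7
= 405.0

405.0 DPS


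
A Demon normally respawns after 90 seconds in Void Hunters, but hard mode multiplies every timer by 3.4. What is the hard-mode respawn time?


Respawn time = base * multiplier
= 90 * 3.4
= 306.0 seconds

306.0 seconds


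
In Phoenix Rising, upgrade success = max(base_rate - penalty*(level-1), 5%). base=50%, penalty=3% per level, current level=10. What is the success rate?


raw_rate = 50 - 3 * (10 - 1)
= 50 - 3 * 9
= 50 - 27
= 23
Apply floor: max(23, 5) = 23%

23%


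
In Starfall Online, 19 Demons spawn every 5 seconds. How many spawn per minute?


Spawns per minute = count * (60 / interval)
= 19 * (60 / 5)
= 19 * 12.0
= 228.0

228.0 per minute


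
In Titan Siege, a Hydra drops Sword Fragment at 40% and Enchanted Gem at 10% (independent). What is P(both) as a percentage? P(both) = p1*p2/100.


For independent events, P(both) = P(A) * P(B)
= 40% * 10%
= 400 / 100 %
= 4.0%

4.0%


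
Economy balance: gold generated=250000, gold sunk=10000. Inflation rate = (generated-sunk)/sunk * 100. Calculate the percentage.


Net gold = 250000 - 10000 = 240000
Inflation rate = net / sunk * 100 = 240000 / 10000 * 100
= 24.0 * 100
= 2400.00%

2400.00%


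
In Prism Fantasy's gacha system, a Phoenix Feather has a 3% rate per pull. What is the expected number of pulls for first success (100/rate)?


Expected pulls for a geometric distribution = 1/p = 100 / rate%
= 100 / 3
= 33.33

33.33 pulls


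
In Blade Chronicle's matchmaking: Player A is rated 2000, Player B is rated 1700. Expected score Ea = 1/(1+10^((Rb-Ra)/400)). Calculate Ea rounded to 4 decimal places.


Elo expected score: Ea = 1/(1 + 10^((Rb-Ra)/400))
Rb - Ra = 1700 - 2000 = -300
(Rb-Ra)/400 = -300/400 = -0.75
10^-0.75 = 0.177828
Ea = 1/(1 + 0.177828) = 1/1.177828 = 0.8490

0.8490


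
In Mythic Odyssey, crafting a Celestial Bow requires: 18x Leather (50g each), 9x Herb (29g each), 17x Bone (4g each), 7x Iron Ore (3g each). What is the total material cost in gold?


Cost breakdown:
  Leather: 18 * 50 = 900
  Herb: 9 * 29 = 261
  Bone: 17 * 4 = 68
  Iron Ore: 7 * 3 = 21
Total = 900 + 261 + 68 + 21 = 1250

1250 gold


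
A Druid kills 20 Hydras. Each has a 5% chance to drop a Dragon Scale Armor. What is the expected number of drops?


Expected drops = kills * (drop_rate / 100)
= 20 * (5 / 100)
= 20 * 0.05
= 1.0

1.0 drops


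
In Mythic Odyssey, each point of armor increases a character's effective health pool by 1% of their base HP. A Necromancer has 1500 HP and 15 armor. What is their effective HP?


EHP = 1500 * (1 + 15/100)
= 1500 * (1 + 0.15)
= 1500 * 1.15
= 1725.0

1725.0 EHP


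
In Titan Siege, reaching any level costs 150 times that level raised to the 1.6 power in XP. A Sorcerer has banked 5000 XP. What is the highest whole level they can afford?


XP = 150 * level^1.6, so level = (XP / 150)^(1/1.6)
= (5000 / 150)^(1/1.6)
= 33.3333^0.625
= 8.9495
Floor: level = 8

level 8


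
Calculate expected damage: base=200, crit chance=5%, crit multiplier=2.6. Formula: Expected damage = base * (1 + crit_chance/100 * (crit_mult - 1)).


E[dmg] = base * (1 + crit_chance * (crit_mult - 1))
cc as decimal = 5/100 = 0.05
cm - 1 = 2.6 - 1 = 1.6
Bonus factor = 0.05 * 1.6 = 0.08
Total multiplier = 1 + 0.08 = 1.08
Expected damage = 200 * 1.08 = 216.00

216.00 damage


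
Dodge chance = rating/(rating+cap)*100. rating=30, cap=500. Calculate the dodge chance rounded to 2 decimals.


dodge% = 30 / (30 + 500) * 100
= 30 / 530 * 100
= 0.056604 * 100
= 5.66%

5.66%


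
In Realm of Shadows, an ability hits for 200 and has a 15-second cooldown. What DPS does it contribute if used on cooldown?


DPS = damage / cooldown
= 200 / 15
= 13.33

13.33 DPS


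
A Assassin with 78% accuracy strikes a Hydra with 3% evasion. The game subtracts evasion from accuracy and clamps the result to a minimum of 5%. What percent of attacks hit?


accuracy - evasion = 78 - 3 = 75
Apply floor: max(75, 5) = 75
Hit chance = 75%

75%


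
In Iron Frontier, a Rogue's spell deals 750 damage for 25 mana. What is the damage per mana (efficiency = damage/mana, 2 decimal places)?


Efficiency = damage / mana
= 750 / 25
= 30.00

30.00 dmg/mana


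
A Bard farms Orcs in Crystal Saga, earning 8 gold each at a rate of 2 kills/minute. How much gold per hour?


Gold per minute = 8 * 2 = 16
Gold per hour = 16 * 60 = 960

960 gold/hour


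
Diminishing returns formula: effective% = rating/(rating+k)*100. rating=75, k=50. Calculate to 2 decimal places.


effective% = rating / (rating + k) * 100
= 75 / (75 + 50) * 100
= 75 / 125 * 100
= 0.6 * 100
= 60.00%

60.00%


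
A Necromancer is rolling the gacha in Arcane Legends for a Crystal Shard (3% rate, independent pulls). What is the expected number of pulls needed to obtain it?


Expected pulls for a geometric distribution = 1/p = 100 / rate%
= 100 / 3
= 33.33

33.33 pulls


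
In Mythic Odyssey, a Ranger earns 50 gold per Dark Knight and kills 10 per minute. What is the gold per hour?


Gold per minute = 50 * 10 = 500
Gold per hour = 500 * 60 = 30000

30000 gold/hour


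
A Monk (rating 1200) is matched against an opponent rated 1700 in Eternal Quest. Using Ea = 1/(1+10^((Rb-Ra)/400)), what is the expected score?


Elo expected score: Ea = 1/(1 + 10^((Rb-Ra)/400))
Rb - Ra = 1700 - 1200 = 500
(Rb-Ra)/400 = 500/400 = 1.25
10^1.25 = 17.782794
Ea = 1/(1 + 17.782794) = 1/18.782794 = 0.0532

0.0532


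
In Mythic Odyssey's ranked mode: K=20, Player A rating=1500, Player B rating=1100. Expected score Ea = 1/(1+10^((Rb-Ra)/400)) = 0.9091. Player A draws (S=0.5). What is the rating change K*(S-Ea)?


Elo update: delta = K * (S - Ea), where S = 0.5 (draws)
S - Ea = 0.5 - 0.9091 = -0.4091
Rating change = 20 * -0.4091
= -8.18

-8.18 rating points


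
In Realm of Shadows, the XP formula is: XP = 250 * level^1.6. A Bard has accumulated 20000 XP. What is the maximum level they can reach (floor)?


XP = 250 * level^1.6, so level = (XP / 250)^(1/1.6)
= (20000 / 250)^(1/1.6)
= 80.0^0.625
= 15.4679
Floor: level = 15

level 15


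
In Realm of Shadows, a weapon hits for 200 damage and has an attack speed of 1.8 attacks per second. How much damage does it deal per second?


DPS = damage * attack_speed
= 200 * 1.8
= 360.0

360.0 DPS


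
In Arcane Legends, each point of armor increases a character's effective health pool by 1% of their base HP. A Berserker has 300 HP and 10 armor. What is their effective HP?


EHP = 300 * (1 + 10/100)
= 300 * (1 + 0.1)
= 300 * 1.1
= 330.0

330.0 EHP


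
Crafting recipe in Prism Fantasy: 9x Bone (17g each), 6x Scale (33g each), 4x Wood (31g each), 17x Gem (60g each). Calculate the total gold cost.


Cost breakdown:
  Bone: 9 * 17 = 153
  Scale: 6 * 33 = 198
  Wood: 4 * 31 = 124
  Gem: 17 * 60 = 1020
Total = 153 + 198 + 124 + 1020 = 1495

1495 gold


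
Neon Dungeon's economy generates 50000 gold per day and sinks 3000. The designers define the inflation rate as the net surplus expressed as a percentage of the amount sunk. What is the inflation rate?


Net gold = 50000 - 3000 = 47000
Inflation rate = net / sunk * 100 = 47000 / 3000 * 100
= 15.666667 * 100
= 1566.67%

1566.67%


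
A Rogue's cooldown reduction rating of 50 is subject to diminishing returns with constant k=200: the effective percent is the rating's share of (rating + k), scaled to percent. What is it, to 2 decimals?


effective% = rating / (rating + k) * 100
= 50 / (50 + 200) * 100
= 50 / 250 * 100
= 0.2 * 100
= 20.00%

20.00%


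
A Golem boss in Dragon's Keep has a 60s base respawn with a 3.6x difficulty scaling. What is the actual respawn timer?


Respawn time = base * multiplier
= 60 * 3.6
= 216.0 seconds

216.0 seconds


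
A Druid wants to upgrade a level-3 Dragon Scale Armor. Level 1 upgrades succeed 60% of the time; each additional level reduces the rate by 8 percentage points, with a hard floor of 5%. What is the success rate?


raw_rate = 60 - 8 * (3 - 1)
= 60 - 8 * 2
= 60 - 16
= 44
Apply floor: max(44, 5) = 44%

44%


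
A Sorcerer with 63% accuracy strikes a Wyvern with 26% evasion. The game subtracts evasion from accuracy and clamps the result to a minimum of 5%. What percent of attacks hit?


accuracy - evasion = 63 - 26 = 37
Apply floor: max(37, 5) = 37
Hit chance = 37%

37%


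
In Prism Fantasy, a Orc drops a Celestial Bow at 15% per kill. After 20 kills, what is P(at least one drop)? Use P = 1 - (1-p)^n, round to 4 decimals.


P(at least one) = 1 - P(none) = 1 - (1-p)^n
p = 15/100 = 0.15
1 - p = 0.85
(1 - p)^20 = 0.85^20 = 0.038760
P(at least one) = 1 - 0.038760 = 0.9612

0.9612


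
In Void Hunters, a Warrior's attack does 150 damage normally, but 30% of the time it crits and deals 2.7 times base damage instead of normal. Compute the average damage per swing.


E[dmg] = base * (1 + crit_chance * (crit_mult - 1))
cc as decimal = 30/100 = 0.3
cm - 1 = 2.7 - 1 = 1.7
Bonus factor = 0.3 * 1.7 = 0.51
Total multiplier = 1 + 0.51 = 1.51
Expected damage = 150 * 1.51 = 226.50

226.50 damage


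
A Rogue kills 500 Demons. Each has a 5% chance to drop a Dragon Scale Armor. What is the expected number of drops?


Expected drops = kills * (drop_rate / 100)
= 500 * (5 / 100)
= 500 * 0.05
= 25.0

25.0 drops


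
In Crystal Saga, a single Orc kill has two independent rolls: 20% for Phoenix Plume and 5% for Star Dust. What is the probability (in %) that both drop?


For independent events, P(both) = P(A) * P(B)
= 20% * 5%
= 100 / 100 %
= 1.0%

1.0%


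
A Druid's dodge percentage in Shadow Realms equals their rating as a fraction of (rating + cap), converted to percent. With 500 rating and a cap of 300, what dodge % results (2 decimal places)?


dodge% = 500 / (500 + 300) * 100
= 500 / 800 * 100
= 0.625 * 100
= 62.50%

62.50%


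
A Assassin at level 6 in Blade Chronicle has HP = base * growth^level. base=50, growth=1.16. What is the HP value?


value = base * growth^level
= 50 * 1.16^6
= 50 * 2.436396
= 121.82

121.82 HP


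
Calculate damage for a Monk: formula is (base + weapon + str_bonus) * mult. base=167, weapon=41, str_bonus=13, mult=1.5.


Sum base + weapon + str = 167 + 41 + 13 = 221
Multiply by 1.5:
221 * 1.5 = 331.5

331.5 damage


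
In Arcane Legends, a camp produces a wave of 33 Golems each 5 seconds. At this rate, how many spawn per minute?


Spawns per minute = count * (60 / interval)
= 33 * (60 / 5)
= 33 * 12.0
= 396.0

396.0 per minute


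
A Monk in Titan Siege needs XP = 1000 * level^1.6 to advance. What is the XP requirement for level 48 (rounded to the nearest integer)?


XP = 1000 * level^1.6
Substitute level = 48:
XP = 1000 * 48^1.6
= 1000 * 489.763
= 489763

489763 XP


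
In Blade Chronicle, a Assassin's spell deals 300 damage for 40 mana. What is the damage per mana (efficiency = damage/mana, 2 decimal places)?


Efficiency = damage / mana
= 300 / 40
= 7.50

7.50 dmg/mana


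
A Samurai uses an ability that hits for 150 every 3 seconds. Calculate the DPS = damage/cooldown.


DPS = damage / cooldown
= 150 / 3
= 50.00

50.00 DPS


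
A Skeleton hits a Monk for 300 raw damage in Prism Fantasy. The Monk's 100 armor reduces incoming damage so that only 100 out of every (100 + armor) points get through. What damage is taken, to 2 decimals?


actual = 300 * 100 / (100 + 100)
= 300 * 100 / 200
= 30000 / 200
= 150.00

150.00 damage


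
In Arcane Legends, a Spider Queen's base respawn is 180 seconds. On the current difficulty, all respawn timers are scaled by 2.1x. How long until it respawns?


Respawn time = base * multiplier
= 180 * 2.1
= 378.0 seconds

378.0 seconds


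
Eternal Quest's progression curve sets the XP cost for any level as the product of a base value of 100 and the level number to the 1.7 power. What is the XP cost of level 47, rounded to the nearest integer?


XP = 100 * level^1.7
Substitute level = 47:
XP = 100 * 47^1.7
= 100 * 695.9313
= 69593

69593 XP


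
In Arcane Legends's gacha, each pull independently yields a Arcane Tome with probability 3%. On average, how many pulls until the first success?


Expected pulls for a geometric distribution = 1/p = 100 / rate%
= 100 / 3
= 33.33

33.33 pulls


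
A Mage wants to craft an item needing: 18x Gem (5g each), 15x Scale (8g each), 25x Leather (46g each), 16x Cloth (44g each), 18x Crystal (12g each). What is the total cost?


Cost breakdown:
  Gem: 18 * 5 = 90
  Scale: 15 * 8 = 120
  Leather: 25 * 46 = 1150
  Cloth: 16 * 44 = 704
  Crystal: 18 * 12 = 216
Total = 90 + 120 + 1150 + 704 + 216 = 2280

2280 gold


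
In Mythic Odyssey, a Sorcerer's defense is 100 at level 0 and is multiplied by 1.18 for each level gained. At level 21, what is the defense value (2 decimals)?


value = base * growth^level
= 100 * 1.18^21
= 100 * 32.323781
= 3232.38

3232.38 defense


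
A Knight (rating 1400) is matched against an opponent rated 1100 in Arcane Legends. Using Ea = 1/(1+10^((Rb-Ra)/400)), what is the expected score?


Elo expected score: Ea = 1/(1 + 10^((Rb-Ra)/400))
Rb - Ra = 1100 - 1400 = -300
(Rb-Ra)/400 = -300/400 = -0.75
10^-0.75 = 0.177828
Ea = 1/(1 + 0.177828) = 1/1.177828 = 0.8490

0.8490


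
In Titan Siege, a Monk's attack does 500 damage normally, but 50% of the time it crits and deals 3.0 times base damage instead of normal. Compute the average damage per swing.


E[dmg] = base * (1 + crit_chance * (crit_mult - 1))
cc as decimal = 50/100 = 0.5
cm - 1 = 3.0 - 1 = 2.0
Bonus factor = 0.5 * 2.0 = 1.0
Total multiplier = 1 + 1.0 = 2.0
Expected damage = 500 * 2.0 = 1000.00

1000.00 damage


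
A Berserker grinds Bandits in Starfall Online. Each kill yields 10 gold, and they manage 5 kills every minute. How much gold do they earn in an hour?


Gold per minute = 10 * 5 = 50
Gold per hour = 50 * 60 = 3000

3000 gold/hour


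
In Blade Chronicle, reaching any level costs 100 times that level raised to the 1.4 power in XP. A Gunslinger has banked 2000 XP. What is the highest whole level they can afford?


XP = 100 * level^1.4, so level = (XP / 100)^(1/1.4)
= (2000 / 100)^(1/1.4)
= 20.0^0.7143
= 8.4978
Floor: level = 8

level 8


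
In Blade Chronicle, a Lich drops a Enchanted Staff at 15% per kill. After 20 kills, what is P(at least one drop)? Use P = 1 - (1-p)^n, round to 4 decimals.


P(at least one) = 1 - P(none) = 1 - (1-p)^n
p = 15/100 = 0.15
1 - p = 0.85
(1 - p)^20 = 0.85^20 = 0.038760
P(at least one) = 1 - 0.038760 = 0.9612

0.9612


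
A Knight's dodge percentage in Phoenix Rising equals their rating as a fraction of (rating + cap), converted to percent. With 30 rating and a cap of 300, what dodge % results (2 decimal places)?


dodge% = 30 / (30 + 300) * 100
= 30 / 330 * 100
= 0.090909 * 100
= 9.09%

9.09%


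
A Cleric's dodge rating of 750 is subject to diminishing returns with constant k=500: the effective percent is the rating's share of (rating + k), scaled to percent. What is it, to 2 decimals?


effective% = rating / (rating + k) * 100
= 750 / (750 + 500) * 100
= 750 / 1250 * 100
= 0.6 * 100
= 60.00%

60.00%


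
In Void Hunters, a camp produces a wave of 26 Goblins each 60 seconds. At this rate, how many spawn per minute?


Spawns per minute = count * (60 / interval)
= 26 * (60 / 60)
= 26 * 1.0
= 26.0

26.0 per minute


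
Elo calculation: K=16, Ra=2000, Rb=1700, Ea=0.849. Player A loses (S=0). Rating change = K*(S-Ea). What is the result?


Elo update: delta = K * (S - Ea), where S = 0 (loses)
S - Ea = 0 - 0.849 = -0.849
Rating change = 16 * -0.849
= -13.58

-13.58 rating points


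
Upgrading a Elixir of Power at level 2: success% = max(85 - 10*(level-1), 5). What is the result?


raw_rate = 85 - 10 * (2 - 1)
= 85 - 10 * 1
= 85 - 10
= 75
Apply floor: max(75, 5) = 75%

75%


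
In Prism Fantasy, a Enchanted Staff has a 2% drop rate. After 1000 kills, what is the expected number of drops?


Expected drops = kills * (drop_rate / 100)
= 1000 * (2 / 100)
= 1000 * 0.02
= 20.0

20.0 drops


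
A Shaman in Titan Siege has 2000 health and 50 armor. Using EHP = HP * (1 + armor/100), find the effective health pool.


EHP = 2000 * (1 + 50/100)
= 2000 * (1 + 0.5)
= 2000 * 1.5
= 3000.0

3000.0 EHP


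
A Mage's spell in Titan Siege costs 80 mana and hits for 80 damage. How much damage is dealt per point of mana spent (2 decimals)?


Efficiency = damage / mana
= 80 / 80
= 1.00

1.00 dmg/mana


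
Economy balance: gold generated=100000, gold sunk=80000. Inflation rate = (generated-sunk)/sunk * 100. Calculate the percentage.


Net gold = 100000 - 80000 = 20000
Inflation rate = net / sunk * 100 = 20000 / 80000 * 100
= 0.25 * 100
= 25.00%

25.00%


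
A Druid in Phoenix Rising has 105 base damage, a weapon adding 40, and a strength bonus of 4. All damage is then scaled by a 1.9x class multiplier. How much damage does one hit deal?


Sum base + weapon + str = 105 + 40 + 4 = 149
Multiply by 1.9:
149 * 1.9 = 283.1

283.1 damage


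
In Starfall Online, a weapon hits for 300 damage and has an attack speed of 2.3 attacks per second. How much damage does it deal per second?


DPS = damage * attack_speed
= 300 * 2.3
= 690.0

690.0 DPS


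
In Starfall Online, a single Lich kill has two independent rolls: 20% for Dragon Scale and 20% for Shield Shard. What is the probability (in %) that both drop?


For independent events, P(both) = P(A) * P(B)
= 20% * 20%
= 400 / 100 %
= 4.0%

4.0%


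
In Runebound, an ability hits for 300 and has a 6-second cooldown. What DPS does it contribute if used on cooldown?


DPS = damage / cooldown
= 300 / 6
= 50.00

50.00 DPS


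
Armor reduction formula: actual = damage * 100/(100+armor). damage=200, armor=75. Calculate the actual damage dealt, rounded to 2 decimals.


actual = 200 * 100 / (100 + 75)
= 200 * 100 / 175
= 20000 / 175
= 114.29

114.29 damage


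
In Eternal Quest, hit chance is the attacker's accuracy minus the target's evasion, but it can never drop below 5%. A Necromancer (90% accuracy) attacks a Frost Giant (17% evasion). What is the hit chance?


accuracy - evasion = 90 - 17 = 73
Apply floor: max(73, 5) = 73
Hit chance = 73%

73%


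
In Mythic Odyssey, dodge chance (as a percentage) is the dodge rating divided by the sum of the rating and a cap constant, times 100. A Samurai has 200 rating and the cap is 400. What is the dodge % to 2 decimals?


dodge% = 200 / (200 + 400) * 100
= 200 / 600 * 100
= 0.333333 * 100
= 33.33%

33.33%


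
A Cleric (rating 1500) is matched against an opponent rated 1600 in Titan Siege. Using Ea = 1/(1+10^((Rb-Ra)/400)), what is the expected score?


Elo expected score: Ea = 1/(1 + 10^((Rb-Ra)/400))
Rb - Ra = 1600 - 1500 = 100
(Rb-Ra)/400 = 100/400 = 0.25
10^0.25 = 1.778279
Ea = 1/(1 + 1.778279) = 1/2.778279 = 0.3599

0.3599


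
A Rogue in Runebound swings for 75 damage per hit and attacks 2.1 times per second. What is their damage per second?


DPS = damage * attack_speed
= 75 * 2.1
= 157.5

157.5 DPS


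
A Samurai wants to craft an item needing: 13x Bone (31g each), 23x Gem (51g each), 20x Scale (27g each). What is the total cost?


Cost breakdown:
  Bone: 13 * 31 = 403
  Gem: 23 * 51 = 1173
  Scale: 20 * 27 = 540
Total = 403 + 1173 + 540 = 2116

2116 gold


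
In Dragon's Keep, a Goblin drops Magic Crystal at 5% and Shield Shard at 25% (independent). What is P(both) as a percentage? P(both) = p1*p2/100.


For independent events, P(both) = P(A) * P(B)
= 5% * 25%
= 125 / 100 %
= 1.25%

1.25%


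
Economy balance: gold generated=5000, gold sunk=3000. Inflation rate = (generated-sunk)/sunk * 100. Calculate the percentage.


Net gold = 5000 - 3000 = 2000
Inflation rate = net / sunk * 100 = 2000 / 3000 * 100
= 0.666667 * 100
= 66.67%

66.67%


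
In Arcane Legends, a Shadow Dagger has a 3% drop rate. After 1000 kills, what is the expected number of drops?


Expected drops = kills * (drop_rate / 100)
= 1000 * (3 / 100)
= 1000 * 0.03
= 30.0

30.0 drops


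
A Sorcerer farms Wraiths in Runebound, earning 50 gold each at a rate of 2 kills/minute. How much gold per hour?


Gold per minute = 50 * 2 = 100
Gold per hour = 100 * 60 = 6000

6000 gold/hour


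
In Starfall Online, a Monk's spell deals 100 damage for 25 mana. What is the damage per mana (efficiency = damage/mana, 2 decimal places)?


Efficiency = damage / mana
= 100 / 25
= 4.00

4.00 dmg/mana


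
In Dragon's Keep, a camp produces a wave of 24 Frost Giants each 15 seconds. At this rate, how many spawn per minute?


Spawns per minute = count * (60 / interval)
= 24 * (60 / 15)
= 24 * 4.0
= 96.0

96.0 per minute


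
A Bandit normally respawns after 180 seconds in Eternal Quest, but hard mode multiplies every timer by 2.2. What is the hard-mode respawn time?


Respawn time = base * multiplier
= 180 * 2.2
= 396.0 seconds

396.0 seconds


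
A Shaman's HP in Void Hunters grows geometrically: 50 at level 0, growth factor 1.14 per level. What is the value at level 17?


value = base * growth^level
= 50 * 1.14^17
= 50 * 9.276464
= 463.82

463.82 HP


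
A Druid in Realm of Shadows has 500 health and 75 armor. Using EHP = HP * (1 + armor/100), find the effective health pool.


EHP = 500 * (1 + 75/100)
= 500 * (1 + 0.75)
= 500 * 1.75
= 875.0

875.0 EHP


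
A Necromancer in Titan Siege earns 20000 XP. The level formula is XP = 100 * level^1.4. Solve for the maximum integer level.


XP = 100 * level^1.4, so level = (XP / 100)^(1/1.4)
= (20000 / 100)^(1/1.4)
= 200.0^0.7143
= 44.0142
Floor: level = 44

level 44


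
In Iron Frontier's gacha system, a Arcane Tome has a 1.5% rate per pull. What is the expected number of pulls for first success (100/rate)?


Expected pulls for a geometric distribution = 1/p = 100 / rate%
= 100 / 1.5
= 66.67

66.67 pulls


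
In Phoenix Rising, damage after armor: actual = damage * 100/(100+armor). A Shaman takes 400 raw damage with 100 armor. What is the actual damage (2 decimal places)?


actual = 400 * 100 / (100 + 100)
= 400 * 100 / 200
= 40000 / 200
= 200.00

200.00 damage


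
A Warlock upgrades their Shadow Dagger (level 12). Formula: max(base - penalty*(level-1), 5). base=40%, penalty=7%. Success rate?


raw_rate = 40 - 7 * (12 - 1)
= 40 - 7 * 11
= 40 - 77
= -37
Apply floor: max(-37, 5) = 5%

5%


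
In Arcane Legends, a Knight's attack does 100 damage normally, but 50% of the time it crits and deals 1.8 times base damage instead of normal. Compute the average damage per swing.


E[dmg] = base * (1 + crit_chance * (crit_mult - 1))
cc as decimal = 50/100 = 0.5
cm - 1 = 1.8 - 1 = 0.8
Bonus factor = 0.5 * 0.8 = 0.4
Total multiplier = 1 + 0.4 = 1.4
Expected damage = 100 * 1.4 = 140.00

140.00 damage


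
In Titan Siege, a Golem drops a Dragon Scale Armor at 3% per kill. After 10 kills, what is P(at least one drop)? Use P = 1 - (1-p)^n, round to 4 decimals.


P(at least one) = 1 - P(none) = 1 - (1-p)^n
p = 3/100 = 0.03
1 - p = 0.97
(1 - p)^10 = 0.97^10 = 0.737424
P(at least one) = 1 - 0.737424 = 0.2626

0.2626


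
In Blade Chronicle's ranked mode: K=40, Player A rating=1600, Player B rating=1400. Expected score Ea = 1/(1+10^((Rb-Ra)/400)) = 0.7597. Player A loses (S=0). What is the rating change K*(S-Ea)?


Elo update: delta = K * (S - Ea), where S = 0 (loses)
S - Ea = 0 - 0.7597 = -0.7597
Rating change = 40 * -0.7597
= -30.39

-30.39 rating points


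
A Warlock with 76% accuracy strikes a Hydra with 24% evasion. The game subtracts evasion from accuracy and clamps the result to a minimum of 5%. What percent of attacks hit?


accuracy - evasion = 76 - 24 = 52
Apply floor: max(52, 5) = 52
Hit chance = 52%

52%


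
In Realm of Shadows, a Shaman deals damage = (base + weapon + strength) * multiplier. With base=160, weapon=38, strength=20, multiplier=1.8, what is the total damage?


Sum base + weapon + str = 160 + 38 + 20 = 218
Multiply by 1.8:
218 * 1.8 = 392.4

392.4 damage


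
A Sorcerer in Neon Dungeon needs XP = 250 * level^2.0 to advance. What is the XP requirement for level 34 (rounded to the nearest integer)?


XP = 250 * level^2.0
Substitute level = 34:
XP = 250 * 34^2.0
= 250 * 1156.0
= 289000

289000 XP


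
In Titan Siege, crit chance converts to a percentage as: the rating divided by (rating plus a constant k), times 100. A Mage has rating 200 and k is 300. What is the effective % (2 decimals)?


effective% = rating / (rating + k) * 100
= 200 / (200 + 300) * 100
= 200 / 500 * 100
= 0.4 * 100
= 40.00%

40.00%


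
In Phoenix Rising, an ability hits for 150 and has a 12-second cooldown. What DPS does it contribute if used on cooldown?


DPS = damage / cooldown
= 150 / 12
= 12.50

12.50 DPS


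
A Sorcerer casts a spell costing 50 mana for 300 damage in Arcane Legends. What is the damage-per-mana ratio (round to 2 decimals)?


Efficiency = damage / mana
= 300 / 50
= 6.00

6.00 dmg/mana


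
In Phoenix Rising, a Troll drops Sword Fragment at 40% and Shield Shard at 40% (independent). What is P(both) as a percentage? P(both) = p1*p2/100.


For independent events, P(both) = P(A) * P(B)
= 40% * 40%
= 1600 / 100 %
= 16.0%

16.0%


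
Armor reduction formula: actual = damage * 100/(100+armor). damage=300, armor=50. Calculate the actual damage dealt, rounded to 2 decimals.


actual = 300 * 100 / (100 + 50)
= 300 * 100 / 150
= 30000 / 150
= 200.00

200.00 damage


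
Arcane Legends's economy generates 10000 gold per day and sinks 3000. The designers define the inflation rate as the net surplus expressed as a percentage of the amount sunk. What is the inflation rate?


Net gold = 10000 - 3000 = 7000
Inflation rate = net / sunk * 100 = 7000 / 3000 * 100
= 2.333333 * 100
= 233.33%

233.33%


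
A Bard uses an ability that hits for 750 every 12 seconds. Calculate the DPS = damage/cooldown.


DPS = damage / cooldown
= 750 / 12
= 62.50

62.50 DPS


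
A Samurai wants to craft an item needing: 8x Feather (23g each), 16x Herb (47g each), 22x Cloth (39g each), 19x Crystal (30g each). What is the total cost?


Cost breakdown:
  Feather: 8 * 23 = 184
  Herb: 16 * 47 = 752
  Cloth: 22 * 39 = 858
  Crystal: 19 * 30 = 570
Total = 184 + 752 + 858 + 570 = 2364

2364 gold


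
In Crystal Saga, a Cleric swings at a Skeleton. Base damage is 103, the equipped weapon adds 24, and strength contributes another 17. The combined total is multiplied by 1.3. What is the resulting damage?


Sum base + weapon + str = 103 + 24 + 17 = 144
Multiply by 1.3:
144 * 1.3 = 187.2

187.2 damage


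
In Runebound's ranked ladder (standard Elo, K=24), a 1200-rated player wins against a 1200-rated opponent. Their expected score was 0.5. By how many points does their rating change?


Elo update: delta = K * (S - Ea), where S = 1 (wins)
S - Ea = 1 - 0.5 = 0.5
Rating change = 24 * 0.5
= 12.00

12.00 rating points


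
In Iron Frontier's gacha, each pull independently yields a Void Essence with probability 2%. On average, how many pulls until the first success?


Expected pulls for a geometric distribution = 1/p = 100 / rate%
= 100 / 2
= 50.0

50.0 pulls


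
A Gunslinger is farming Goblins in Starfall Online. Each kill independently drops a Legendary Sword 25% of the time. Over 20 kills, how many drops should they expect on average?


Expected drops = kills * (drop_rate / 100)
= 20 * (25 / 100)
= 20 * 0.25
= 5.0

5.0 drops


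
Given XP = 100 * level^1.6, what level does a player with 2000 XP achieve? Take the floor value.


XP = 100 * level^1.6, so level = (XP / 100)^(1/1.6)
= (2000 / 100)^(1/1.6)
= 20.0^0.625
= 6.5034
Floor: level = 6

level 6


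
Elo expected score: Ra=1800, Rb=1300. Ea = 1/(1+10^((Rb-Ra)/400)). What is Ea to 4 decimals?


Elo expected score: Ea = 1/(1 + 10^((Rb-Ra)/400))
Rb - Ra = 1300 - 1800 = -500
(Rb-Ra)/400 = -500/400 = -1.25
10^-1.25 = 0.056234
Ea = 1/(1 + 0.056234) = 1/1.056234 = 0.9468

0.9468


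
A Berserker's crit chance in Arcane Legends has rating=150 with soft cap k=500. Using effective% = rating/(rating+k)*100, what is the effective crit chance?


effective% = rating / (rating + k) * 100
= 150 / (150 + 500) * 100
= 150 / 650 * 100
= 0.230769 * 100
= 23.08%

23.08%


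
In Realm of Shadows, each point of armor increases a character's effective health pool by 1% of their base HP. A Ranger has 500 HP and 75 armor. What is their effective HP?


EHP = 500 * (1 + 75/100)
= 500 * (1 + 0.75)
= 500 * 1.75
= 875.0

875.0 EHP


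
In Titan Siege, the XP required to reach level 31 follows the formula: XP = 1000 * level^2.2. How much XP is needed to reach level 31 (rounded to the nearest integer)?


XP = 1000 * level^2.2
Substitute level = 31:
XP = 1000 * 31^2.2
= 1000 * 1909.83447
= 1909834

1909834 XP


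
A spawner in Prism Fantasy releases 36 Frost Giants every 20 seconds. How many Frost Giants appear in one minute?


Spawns per minute = count * (60 / interval)
= 36 * (60 / 20)
= 36 * 3.0
= 108.0

108.0 per minute


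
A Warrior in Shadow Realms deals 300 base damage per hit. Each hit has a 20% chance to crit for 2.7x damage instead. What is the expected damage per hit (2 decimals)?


E[dmg] = base * (1 + crit_chance * (crit_mult - 1))
cc as decimal = 20/100 = 0.2
cm - 1 = 2.7 - 1 = 1.7
Bonus factor = 0.2 * 1.7 = 0.34
Total multiplier = 1 + 0.34 = 1.34
Expected damage = 300 * 1.34 = 402.00

402.00 damage


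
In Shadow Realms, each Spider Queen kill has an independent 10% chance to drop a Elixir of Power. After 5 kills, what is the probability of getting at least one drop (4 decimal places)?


P(at least one) = 1 - P(none) = 1 - (1-p)^n
p = 10/100 = 0.1
1 - p = 0.9
(1 - p)^5 = 0.9^5 = 0.590490
P(at least one) = 1 - 0.590490 = 0.4095

0.4095


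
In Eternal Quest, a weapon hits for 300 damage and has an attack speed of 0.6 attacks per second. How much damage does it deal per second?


DPS = damage * attack_speed
= 300 * 0.6
= 180.0

180.0 DPS


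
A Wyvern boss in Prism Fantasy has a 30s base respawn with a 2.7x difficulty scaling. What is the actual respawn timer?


Respawn time = base * multiplier
= 30 * 2.7
= 81.0 seconds

81.0 seconds


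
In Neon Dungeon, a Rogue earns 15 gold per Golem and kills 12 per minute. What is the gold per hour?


Gold per minute = 15 * 12 = 180
Gold per hour = 180 * 60 = 10800

10800 gold/hour


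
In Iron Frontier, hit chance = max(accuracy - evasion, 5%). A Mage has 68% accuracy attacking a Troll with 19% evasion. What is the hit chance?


accuracy - evasion = 68 - 19 = 49
Apply floor: max(49, 5) = 49
Hit chance = 49%

49%


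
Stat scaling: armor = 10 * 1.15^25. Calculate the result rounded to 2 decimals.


value = base * growth^level
= 10 * 1.15^25
= 10 * 32.918953
= 329.19

329.19 armor


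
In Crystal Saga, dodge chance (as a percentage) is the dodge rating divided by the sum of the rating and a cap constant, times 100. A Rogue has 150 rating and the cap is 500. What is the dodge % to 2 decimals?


dodge% = 150 / (150 + 500) * 100
= 150 / 650 * 100
= 0.230769 * 100
= 23.08%

23.08%


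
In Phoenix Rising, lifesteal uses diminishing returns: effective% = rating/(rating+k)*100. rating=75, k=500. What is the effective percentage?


effective% = rating / (rating + k) * 100
= 75 / (75 + 500) * 100
= 75 / 575 * 100
= 0.130435 * 100
= 13.04%

13.04%


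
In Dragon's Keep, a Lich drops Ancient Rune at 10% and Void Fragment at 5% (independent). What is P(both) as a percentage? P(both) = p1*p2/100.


For independent events, P(both) = P(A) * P(B)
= 10% * 5%
= 50 / 100 %
= 0.5%

0.5%


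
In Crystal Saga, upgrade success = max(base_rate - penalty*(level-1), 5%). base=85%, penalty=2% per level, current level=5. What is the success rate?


raw_rate = 85 - 2 * (5 - 1)
= 85 - 2 * 4
= 85 - 8
= 77
Apply floor: max(77, 5) = 77%

77%


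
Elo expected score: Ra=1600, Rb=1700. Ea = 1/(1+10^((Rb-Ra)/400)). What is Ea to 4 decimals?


Elo expected score: Ea = 1/(1 + 10^((Rb-Ra)/400))
Rb - Ra = 1700 - 1600 = 100
(Rb-Ra)/400 = 100/400 = 0.25
10^0.25 = 1.778279
Ea = 1/(1 + 1.778279) = 1/2.778279 = 0.3599

0.3599


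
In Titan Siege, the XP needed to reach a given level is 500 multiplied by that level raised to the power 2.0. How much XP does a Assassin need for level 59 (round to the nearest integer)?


XP = 500 * level^2.0
Substitute level = 59:
XP = 500 * 59^2.0
= 500 * 3481.0
= 1740500

1740500 XP


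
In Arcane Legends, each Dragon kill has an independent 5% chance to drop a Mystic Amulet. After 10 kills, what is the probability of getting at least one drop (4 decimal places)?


P(at least one) = 1 - P(none) = 1 - (1-p)^n
p = 5/100 = 0.05
1 - p = 0.95
(1 - p)^10 = 0.95^10 = 0.598737
P(at least one) = 1 - 0.598737 = 0.4013

0.4013


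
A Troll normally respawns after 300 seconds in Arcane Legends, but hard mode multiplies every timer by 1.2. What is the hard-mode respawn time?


Respawn time = base * multiplier
= 300 * 1.2
= 360.0 seconds

360.0 seconds


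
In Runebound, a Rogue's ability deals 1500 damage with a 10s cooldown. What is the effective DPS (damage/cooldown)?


DPS = damage / cooldown
= 1500 / 10
= 150.00

150.00 DPS


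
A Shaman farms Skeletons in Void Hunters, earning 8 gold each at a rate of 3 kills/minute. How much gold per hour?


Gold per minute = 8 * 3 = 24
Gold per hour = 24 * 60 = 1440

1440 gold/hour


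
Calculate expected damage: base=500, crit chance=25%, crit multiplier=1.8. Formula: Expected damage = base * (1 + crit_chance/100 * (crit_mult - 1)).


E[dmg] = base * (1 + crit_chance * (crit_mult - 1))
cc as decimal = 25/100 = 0.25
cm - 1 = 1.8 - 1 = 0.8
Bonus factor = 0.25 * 0.8 = 0.2
Total multiplier = 1 + 0.2 = 1.2
Expected damage = 500 * 1.2 = 600.00

600.00 damage


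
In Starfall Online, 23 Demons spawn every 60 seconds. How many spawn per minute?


Spawns per minute = count * (60 / interval)
= 23 * (60 / 60)
= 23 * 1.0
= 23.0

23.0 per minute
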